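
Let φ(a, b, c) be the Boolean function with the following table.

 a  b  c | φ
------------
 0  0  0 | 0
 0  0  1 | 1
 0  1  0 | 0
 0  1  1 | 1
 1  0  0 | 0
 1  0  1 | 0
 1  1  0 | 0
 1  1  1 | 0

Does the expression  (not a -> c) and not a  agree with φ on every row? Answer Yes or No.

Yes

Test each input against both φ and the formula:
  a=0, b=0, c=0: formula gives 0, φ = 0 ✓
  a=0, b=0, c=1: formula gives 1, φ = 1 ✓
  a=0, b=1, c=0: formula gives 0, φ = 0 ✓
  a=0, b=1, c=1: formula gives 1, φ = 1 ✓
  a=1, b=0, c=0: formula gives 0, φ = 0 ✓
  …and likewise for the remaining 3 rows.
All 8 rows match — the expression computes φ exactly.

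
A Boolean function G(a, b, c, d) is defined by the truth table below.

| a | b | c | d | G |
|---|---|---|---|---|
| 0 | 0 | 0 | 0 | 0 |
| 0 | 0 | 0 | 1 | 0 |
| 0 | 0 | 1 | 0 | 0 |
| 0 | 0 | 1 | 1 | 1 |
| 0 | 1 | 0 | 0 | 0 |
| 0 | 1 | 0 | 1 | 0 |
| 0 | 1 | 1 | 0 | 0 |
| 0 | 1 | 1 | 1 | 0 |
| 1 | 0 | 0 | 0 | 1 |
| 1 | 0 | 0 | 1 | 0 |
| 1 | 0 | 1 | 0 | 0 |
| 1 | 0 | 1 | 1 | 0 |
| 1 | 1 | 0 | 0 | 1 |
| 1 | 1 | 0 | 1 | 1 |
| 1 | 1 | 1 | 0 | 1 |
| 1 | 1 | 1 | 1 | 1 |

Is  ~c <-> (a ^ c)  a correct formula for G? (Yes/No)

No

Check the formula against G row by row:
  a=0, b=0, c=0, d=0: formula gives 0, G = 0 ✓
  a=0, b=0, c=0, d=1: formula gives 0, G = 0 ✓
  a=0, b=0, c=1, d=0: formula gives 0, G = 0 ✓
  a=0, b=0, c=1, d=1: formula gives 0, but G = 1 ✗
Row (0,0,1,1) is a counterexample, so the formula is not equivalent to G.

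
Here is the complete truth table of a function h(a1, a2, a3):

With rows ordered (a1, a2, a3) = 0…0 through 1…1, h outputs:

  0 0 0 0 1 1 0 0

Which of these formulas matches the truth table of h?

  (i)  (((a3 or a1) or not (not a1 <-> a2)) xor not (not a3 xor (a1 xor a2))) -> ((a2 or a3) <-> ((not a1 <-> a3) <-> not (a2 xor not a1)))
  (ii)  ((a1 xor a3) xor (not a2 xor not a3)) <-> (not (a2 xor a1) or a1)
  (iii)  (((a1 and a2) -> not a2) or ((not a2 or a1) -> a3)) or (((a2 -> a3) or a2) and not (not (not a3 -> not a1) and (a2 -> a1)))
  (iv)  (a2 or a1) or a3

ii

(i) fails at (0,0,1): the formula yields 1, h is 0.
(iii) fails at (0,0,0): the formula yields 1, h is 0.
(iv) fails at (0,0,1): the formula yields 1, h is 0.
That leaves (ii). Evaluating it on every row reproduces the table of h exactly.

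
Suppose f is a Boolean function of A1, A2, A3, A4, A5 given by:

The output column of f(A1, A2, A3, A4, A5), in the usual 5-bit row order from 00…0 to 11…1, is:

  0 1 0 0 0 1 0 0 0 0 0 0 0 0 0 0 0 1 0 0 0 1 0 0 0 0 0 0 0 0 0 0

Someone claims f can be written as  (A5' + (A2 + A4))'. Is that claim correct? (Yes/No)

Yes

Check the formula against f row by row:
  A1=0, A2=0, A3=0, A4=0, A5=0: formula gives 0, f = 0 ✓
  A1=0, A2=0, A3=0, A4=0, A5=1: formula gives 1, f = 1 ✓
  A1=0, A2=0, A3=0, A4=1, A5=0: formula gives 0, f = 0 ✓
  A1=0, A2=0, A3=0, A4=1, A5=1: formula gives 0, f = 0 ✓
  … (the remaining 28 rows also agree.)
All 32 rows match — the expression computes f exactly.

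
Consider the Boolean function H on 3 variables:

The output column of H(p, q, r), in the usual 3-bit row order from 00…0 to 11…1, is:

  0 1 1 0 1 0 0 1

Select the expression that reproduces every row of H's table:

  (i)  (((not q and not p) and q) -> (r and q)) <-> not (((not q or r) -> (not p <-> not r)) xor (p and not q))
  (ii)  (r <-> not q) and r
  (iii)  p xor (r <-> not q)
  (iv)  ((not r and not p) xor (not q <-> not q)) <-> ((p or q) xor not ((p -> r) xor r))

(i) fails at (0,1,0): the formula yields 0, H is 1.
(ii) fails at (0,1,0): the formula yields 0, H is 1.
(iv) fails at (0,0,0): the formula yields 1, H is 0.
Only (iii) survives; checking it on all 8 rows confirms it matches H.

iii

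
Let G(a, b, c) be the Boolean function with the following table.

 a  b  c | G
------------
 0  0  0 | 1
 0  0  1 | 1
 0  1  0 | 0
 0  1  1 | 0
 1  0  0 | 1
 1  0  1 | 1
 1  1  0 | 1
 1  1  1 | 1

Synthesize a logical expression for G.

G(a, b, c) = ~(((~a & b) & ~c) | ((~a & b) & c))

G is 0 on only 2 rows — (0,1,0), (0,1,1). Writing each as a minterm (¬a·b·¬c, ¬a·b·c) and OR-ing them characterizes exactly where G=0, so G is the negation of that disjunction.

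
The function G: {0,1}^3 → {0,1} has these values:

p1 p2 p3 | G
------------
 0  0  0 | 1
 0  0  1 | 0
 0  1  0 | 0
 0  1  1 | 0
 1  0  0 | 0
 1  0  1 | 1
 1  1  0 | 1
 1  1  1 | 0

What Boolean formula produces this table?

G(p1, p2, p3) = (((not p1 and not p2) and not p3) or ((p1 and not p2) and p3)) or ((p1 and p2) and not p3)

The 1-rows are (0,0,0), (1,0,1), (1,1,0). Each contributes one minterm — ¬p1·¬p2·¬p3; p1·¬p2·p3; p1·p2·¬p3 — and their disjunction is a sum-of-products form of G.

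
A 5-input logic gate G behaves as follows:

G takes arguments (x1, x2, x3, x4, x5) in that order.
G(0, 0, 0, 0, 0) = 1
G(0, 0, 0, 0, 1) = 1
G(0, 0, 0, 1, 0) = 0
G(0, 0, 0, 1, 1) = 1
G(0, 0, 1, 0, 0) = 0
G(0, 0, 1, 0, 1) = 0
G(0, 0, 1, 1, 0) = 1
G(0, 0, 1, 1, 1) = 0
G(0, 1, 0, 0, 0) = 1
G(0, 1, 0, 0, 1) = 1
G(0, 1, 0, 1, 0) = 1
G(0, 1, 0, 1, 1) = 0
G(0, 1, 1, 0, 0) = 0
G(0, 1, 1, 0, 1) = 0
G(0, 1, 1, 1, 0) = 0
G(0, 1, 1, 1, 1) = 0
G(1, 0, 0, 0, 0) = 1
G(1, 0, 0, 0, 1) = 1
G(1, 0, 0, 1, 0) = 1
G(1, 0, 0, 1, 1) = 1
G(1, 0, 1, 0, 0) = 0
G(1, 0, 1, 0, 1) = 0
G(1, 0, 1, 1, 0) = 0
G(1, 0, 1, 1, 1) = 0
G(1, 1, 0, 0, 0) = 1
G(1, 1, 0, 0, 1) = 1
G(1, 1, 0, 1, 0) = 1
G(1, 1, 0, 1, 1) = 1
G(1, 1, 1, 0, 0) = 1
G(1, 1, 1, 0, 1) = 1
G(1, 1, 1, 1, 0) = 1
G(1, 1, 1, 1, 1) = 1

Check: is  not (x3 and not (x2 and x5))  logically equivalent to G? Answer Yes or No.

No

Test each input against both G and the formula:
  x1=0, x2=0, x3=0, x4=0, x5=0: formula gives 1, G = 1 ✓
  x1=0, x2=0, x3=0, x4=0, x5=1: formula gives 1, G = 1 ✓
  x1=0, x2=0, x3=0, x4=1, x5=0: formula gives 1, but G = 0 ✗
A single disagreement suffices: at (0,0,0,1,0) they differ, so the formula does not compute G.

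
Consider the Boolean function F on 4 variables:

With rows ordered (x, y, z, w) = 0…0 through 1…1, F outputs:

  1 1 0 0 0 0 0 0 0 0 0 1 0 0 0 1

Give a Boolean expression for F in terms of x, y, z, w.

The 1-rows are (0,0,0,0), (0,0,0,1), (1,0,1,1), (1,1,1,1). Each contributes one minterm — ¬x·¬y·¬z·¬w; ¬x·¬y·¬z·w; x·¬y·z·w; x·y·z·w — and their disjunction is a sum-of-products form of F.

F(x, y, z, w) = (((((¬x ∧ ¬y) ∧ ¬z) ∧ ¬w) ∨ (((¬x ∧ ¬y) ∧ ¬z) ∧ w)) ∨ (((x ∧ ¬y) ∧ z) ∧ w)) ∨ (((x ∧ y) ∧ z) ∧ w)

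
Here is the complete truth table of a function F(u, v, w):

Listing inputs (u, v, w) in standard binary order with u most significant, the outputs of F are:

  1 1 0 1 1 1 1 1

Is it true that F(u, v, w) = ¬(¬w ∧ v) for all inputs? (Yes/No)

No

Test each input against both F and the formula:
  u=0, v=0, w=0: formula gives 1, F = 1 ✓
  u=0, v=0, w=1: formula gives 1, F = 1 ✓
  u=0, v=1, w=0: formula gives 0, F = 0 ✓
  u=0, v=1, w=1: formula gives 1, F = 1 ✓
  u=1, v=0, w=0: formula gives 1, F = 1 ✓
  …
  u=1, v=1, w=0: formula gives 0, but F = 1 ✗
Since they disagree at (1,1,0), the expression is not a correct formula for F.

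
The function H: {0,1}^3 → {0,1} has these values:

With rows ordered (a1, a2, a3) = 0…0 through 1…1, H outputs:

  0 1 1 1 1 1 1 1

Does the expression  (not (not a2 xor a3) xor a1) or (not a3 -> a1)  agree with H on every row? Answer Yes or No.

Test each input against both H and the formula:
  a1=0, a2=0, a3=0: formula gives 0, H = 0 ✓
  a1=0, a2=0, a3=1: formula gives 1, H = 1 ✓
  a1=0, a2=1, a3=0: formula gives 1, H = 1 ✓
  a1=0, a2=1, a3=1: formula gives 1, H = 1 ✓
  a1=1, a2=0, a3=0: formula gives 1, H = 1 ✓
  … (the remaining 3 rows also agree.)
No disagreement on any input; they are logically equivalent.

Yes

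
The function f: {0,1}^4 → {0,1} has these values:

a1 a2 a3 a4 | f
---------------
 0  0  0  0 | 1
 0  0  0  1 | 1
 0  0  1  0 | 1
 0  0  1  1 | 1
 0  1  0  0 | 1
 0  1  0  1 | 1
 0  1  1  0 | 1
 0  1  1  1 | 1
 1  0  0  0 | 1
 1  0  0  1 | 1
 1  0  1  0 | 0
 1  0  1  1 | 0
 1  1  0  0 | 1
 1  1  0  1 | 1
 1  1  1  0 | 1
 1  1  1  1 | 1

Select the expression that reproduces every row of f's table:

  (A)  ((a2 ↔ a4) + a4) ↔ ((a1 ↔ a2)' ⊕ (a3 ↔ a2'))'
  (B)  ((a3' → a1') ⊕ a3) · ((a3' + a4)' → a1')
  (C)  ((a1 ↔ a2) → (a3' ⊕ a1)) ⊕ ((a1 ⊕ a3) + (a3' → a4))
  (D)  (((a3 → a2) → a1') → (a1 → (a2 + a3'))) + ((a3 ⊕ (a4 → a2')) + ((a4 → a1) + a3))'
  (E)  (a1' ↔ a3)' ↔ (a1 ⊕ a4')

(A) disagrees with f on (0,0,1,0) (formula → 0, table → 1); rule it out.
(B) disagrees with f on (0,0,1,0) (formula → 0, table → 1); rule it out.
(C) disagrees with f on (0,0,0,1) (formula → 0, table → 1); rule it out.
(E) disagrees with f on (0,0,0,1) (formula → 0, table → 1); rule it out.
Only (D) survives; checking it on all 16 rows confirms it matches f.

D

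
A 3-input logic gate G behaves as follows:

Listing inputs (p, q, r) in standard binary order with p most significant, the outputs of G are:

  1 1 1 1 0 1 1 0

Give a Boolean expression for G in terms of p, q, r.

G(p, q, r) = (((p · q') · r') + ((p · q) · r))'

G is 0 on only 2 rows — (1,0,0), (1,1,1). Writing each as a minterm (p·¬q·¬r, p·q·r) and OR-ing them characterizes exactly where G=0, so G is the negation of that disjunction.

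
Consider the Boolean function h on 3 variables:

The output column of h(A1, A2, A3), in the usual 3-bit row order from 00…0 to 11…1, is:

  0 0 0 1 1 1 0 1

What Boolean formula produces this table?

h(A1, A2, A3) = ((((NOT A1 AND A2) AND A3) OR ((A1 AND NOT A2) AND NOT A3)) OR ((A1 AND NOT A2) AND A3)) OR ((A1 AND A2) AND A3)

h=1 on 4 inputs: (0,1,1), (1,0,0), (1,0,1), (1,1,1). Reading each as a conjunction of literals (¬A1·A2·A3, A1·¬A2·¬A3, A1·¬A2·A3, A1·A2·A3) and taking the OR gives the canonical DNF.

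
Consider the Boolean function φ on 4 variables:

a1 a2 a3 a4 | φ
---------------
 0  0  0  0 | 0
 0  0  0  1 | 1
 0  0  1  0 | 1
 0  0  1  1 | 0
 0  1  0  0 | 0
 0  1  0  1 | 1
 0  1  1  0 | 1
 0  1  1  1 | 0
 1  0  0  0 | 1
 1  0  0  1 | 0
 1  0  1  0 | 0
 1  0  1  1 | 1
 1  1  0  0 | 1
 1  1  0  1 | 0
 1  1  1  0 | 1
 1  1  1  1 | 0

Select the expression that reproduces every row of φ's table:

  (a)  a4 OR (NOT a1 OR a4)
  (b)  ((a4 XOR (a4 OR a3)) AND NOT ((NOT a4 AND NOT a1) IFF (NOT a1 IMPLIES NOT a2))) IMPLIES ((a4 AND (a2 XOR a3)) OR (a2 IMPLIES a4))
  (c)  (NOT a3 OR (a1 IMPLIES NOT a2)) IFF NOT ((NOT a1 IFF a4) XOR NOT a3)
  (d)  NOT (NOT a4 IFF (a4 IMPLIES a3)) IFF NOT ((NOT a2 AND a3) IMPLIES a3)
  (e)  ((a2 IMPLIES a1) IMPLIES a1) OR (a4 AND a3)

c

(a): at (0,0,0,0) it gives 1, but φ = 0 — eliminated.
(b): at (0,0,0,0) it gives 1, but φ = 0 — eliminated.
(d): at (0,0,0,0) it gives 1, but φ = 0 — eliminated.
(e): at (0,0,0,1) it gives 0, but φ = 1 — eliminated.
(c) is the remaining candidate, and it agrees with φ on all 16 inputs.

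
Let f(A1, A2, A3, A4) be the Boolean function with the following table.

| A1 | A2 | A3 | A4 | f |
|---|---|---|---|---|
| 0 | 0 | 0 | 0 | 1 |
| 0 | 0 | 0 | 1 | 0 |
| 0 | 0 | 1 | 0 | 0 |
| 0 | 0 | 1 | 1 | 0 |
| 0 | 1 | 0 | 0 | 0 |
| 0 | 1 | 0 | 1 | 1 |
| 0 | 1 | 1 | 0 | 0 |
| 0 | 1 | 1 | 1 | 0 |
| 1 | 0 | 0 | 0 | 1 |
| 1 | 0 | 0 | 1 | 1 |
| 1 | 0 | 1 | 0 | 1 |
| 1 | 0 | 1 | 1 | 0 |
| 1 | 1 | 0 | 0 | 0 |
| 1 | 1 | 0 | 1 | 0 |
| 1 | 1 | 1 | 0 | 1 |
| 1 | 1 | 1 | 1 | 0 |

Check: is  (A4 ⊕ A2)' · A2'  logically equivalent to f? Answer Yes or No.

No

Test each input against both f and the formula:
  A1=0, A2=0, A3=0, A4=0: formula gives 1, f = 1 ✓
  A1=0, A2=0, A3=0, A4=1: formula gives 0, f = 0 ✓
  A1=0, A2=0, A3=1, A4=0: formula gives 1, but f = 0 ✗
A single disagreement suffices: at (0,0,1,0) they differ, so the formula does not compute f.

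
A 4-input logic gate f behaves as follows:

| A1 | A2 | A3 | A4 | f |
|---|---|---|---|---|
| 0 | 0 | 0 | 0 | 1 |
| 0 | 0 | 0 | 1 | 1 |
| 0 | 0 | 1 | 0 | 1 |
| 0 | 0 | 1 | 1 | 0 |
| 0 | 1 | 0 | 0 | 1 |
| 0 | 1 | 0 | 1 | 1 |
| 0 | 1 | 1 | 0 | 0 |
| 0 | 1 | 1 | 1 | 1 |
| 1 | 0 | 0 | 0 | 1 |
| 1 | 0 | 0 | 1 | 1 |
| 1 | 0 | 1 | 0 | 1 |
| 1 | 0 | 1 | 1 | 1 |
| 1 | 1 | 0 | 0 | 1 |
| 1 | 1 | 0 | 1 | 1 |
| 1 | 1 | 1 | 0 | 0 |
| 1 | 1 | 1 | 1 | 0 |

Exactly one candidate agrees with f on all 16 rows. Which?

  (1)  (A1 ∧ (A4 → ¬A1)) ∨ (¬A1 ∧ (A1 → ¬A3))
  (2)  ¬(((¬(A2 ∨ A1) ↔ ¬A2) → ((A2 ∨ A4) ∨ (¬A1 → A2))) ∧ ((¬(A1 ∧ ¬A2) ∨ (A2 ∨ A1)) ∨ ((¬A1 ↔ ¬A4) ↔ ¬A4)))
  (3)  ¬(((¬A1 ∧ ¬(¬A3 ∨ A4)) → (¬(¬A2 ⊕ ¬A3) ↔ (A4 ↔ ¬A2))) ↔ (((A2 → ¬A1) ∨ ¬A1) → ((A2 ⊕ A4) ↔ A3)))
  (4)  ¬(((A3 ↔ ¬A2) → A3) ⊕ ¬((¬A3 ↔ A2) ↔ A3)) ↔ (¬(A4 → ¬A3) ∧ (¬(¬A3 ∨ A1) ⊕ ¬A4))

4

(1): at (0,0,1,1) it gives 1, but f = 0 — eliminated.
(2): at (0,0,0,1) it gives 0, but f = 1 — eliminated.
(3): at (0,0,0,0) it gives 0, but f = 1 — eliminated.
That leaves (4). Evaluating it on every row reproduces the table of f exactly.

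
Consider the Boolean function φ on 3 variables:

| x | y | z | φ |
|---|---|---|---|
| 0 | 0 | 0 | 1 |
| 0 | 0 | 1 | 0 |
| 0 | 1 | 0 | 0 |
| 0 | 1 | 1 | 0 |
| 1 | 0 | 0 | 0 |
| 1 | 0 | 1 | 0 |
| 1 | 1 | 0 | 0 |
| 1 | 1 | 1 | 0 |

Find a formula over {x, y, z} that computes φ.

φ(x, y, z) = NOT ((x OR y) OR z)

The output is 1 only when every input is 0 — NOR of all inputs.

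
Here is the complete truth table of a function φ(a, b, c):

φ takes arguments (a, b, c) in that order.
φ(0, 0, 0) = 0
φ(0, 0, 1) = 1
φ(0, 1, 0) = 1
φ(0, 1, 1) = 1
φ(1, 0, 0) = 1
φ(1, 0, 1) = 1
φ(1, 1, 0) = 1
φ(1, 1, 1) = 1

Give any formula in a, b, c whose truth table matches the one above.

The output is 1 whenever at least one input is 1 — the OR of all inputs.

φ(a, b, c) = (a OR b) OR c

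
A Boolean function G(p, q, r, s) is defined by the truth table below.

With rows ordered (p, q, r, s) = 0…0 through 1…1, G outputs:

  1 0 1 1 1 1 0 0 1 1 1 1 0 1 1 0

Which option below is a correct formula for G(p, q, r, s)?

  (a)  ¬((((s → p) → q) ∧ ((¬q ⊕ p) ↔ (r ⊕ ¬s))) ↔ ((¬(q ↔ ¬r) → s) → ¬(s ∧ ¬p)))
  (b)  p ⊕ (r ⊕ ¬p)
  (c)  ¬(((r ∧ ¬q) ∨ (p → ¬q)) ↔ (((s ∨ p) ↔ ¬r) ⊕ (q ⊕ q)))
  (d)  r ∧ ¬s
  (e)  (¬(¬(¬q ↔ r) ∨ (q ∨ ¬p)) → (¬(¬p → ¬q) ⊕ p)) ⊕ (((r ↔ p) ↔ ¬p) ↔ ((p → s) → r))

(b): at (0,0,0,1) it gives 1, but G = 0 — eliminated.
(c): at (0,0,1,0) it gives 0, but G = 1 — eliminated.
(d): at (0,0,0,0) it gives 0, but G = 1 — eliminated.
(e): at (0,0,0,1) it gives 1, but G = 0 — eliminated.
Only (a) survives; checking it on all 16 rows confirms it matches G.

a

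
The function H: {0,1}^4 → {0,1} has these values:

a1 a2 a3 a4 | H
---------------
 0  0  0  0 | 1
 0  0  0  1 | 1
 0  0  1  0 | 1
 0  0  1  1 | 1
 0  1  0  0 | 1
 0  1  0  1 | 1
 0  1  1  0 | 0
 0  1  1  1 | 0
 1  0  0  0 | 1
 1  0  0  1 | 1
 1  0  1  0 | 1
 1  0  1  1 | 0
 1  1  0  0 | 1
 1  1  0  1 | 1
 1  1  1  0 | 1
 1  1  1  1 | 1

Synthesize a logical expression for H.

There are just 3 zero rows: (0,1,1,0), (0,1,1,1), (1,0,1,1). Their minterms are ¬a1·a2·a3·¬a4, ¬a1·a2·a3·a4, a1·¬a2·a3·a4; the OR of those covers precisely the 0-outputs, and negating it yields H.

H(a1, a2, a3, a4) = ~(((((~a1 & a2) & a3) & ~a4) | (((~a1 & a2) & a3) & a4)) | (((a1 & ~a2) & a3) & a4))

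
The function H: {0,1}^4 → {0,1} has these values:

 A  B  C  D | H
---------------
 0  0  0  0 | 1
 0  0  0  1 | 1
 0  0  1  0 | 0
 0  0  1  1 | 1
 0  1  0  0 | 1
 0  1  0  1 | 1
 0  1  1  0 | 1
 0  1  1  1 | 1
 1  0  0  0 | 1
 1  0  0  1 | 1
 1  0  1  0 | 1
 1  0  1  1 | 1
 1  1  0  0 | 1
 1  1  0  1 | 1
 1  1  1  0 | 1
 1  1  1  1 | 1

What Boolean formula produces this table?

H is 0 on exactly one input, (0,0,1,0), whose minterm is ¬A·¬B·C·¬D. So H is the negation of that single conjunction.

H(A, B, C, D) = not (((not A and not B) and C) and not D)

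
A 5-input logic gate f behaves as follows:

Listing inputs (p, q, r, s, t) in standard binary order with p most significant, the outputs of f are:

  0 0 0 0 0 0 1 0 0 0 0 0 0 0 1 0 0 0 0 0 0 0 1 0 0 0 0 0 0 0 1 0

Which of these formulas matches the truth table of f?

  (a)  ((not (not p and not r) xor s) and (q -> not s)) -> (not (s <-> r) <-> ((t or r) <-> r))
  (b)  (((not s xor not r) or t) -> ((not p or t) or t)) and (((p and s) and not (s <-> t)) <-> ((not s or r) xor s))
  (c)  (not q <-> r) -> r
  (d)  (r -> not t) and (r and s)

(a) disagrees with f on (0,0,0,0,0) (formula → 1, table → 0); rule it out.
(b) disagrees with f on (0,0,1,1,1) (formula → 1, table → 0); rule it out.
(c) disagrees with f on (0,0,0,0,0) (formula → 1, table → 0); rule it out.
(d) is the remaining candidate, and it agrees with f on all 32 inputs.

d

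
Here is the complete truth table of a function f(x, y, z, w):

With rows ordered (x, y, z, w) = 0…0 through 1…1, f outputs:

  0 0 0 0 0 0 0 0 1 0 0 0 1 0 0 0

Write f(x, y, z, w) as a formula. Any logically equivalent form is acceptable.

f(x, y, z, w) = (((x ∧ ¬y) ∧ ¬z) ∧ ¬w) ∨ (((x ∧ y) ∧ ¬z) ∧ ¬w)

Collect the rows where f=1 — (1,0,0,0), (1,1,0,0) — and write one minterm per row: x·¬y·¬z·¬w, x·y·¬z·¬w. Their union (logical OR) reproduces the table exactly.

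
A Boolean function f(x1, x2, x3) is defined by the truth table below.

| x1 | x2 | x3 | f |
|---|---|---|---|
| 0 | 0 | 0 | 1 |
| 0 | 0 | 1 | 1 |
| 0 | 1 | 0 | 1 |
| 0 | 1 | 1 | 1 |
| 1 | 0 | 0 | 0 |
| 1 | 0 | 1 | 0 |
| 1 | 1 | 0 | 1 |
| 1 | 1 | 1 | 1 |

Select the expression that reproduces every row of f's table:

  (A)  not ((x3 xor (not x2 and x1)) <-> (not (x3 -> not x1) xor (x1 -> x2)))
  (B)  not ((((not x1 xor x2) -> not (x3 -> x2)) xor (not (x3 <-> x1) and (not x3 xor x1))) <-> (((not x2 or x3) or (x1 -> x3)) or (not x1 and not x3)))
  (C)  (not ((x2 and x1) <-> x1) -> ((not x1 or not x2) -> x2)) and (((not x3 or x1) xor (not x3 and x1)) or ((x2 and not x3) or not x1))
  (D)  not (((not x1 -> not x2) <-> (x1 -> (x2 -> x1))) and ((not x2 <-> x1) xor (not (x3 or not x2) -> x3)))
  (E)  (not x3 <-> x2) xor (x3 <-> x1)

C

(A) disagrees with f on (0,0,1) (formula → 0, table → 1); rule it out.
(B) disagrees with f on (0,0,1) (formula → 0, table → 1); rule it out.
(D) disagrees with f on (0,0,0) (formula → 0, table → 1); rule it out.
(E) disagrees with f on (0,1,0) (formula → 0, table → 1); rule it out.
Only (C) survives; checking it on all 8 rows confirms it matches f.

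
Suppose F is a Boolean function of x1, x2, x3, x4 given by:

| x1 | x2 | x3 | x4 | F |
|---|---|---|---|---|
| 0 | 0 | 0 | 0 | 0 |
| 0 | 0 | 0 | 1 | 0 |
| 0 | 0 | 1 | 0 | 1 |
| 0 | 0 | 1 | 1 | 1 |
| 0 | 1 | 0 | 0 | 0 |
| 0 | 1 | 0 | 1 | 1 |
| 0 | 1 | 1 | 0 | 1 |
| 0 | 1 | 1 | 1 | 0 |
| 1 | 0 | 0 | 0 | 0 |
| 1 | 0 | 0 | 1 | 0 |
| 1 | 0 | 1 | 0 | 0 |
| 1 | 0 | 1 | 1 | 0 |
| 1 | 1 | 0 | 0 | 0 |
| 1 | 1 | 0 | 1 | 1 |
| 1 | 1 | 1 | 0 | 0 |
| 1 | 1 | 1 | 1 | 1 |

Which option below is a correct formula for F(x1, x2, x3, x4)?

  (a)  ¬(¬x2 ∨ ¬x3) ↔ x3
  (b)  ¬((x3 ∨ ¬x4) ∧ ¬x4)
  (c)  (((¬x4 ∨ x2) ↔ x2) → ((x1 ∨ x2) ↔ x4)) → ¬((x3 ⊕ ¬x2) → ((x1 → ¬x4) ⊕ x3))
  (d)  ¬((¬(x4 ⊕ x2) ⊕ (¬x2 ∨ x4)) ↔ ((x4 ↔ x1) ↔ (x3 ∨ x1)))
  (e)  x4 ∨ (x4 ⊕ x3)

d

(a) disagrees with F on (0,0,0,0) (formula → 1, table → 0); rule it out.
(b) disagrees with F on (0,0,0,1) (formula → 1, table → 0); rule it out.
(c) disagrees with F on (0,0,0,1) (formula → 1, table → 0); rule it out.
(e) disagrees with F on (0,0,0,1) (formula → 1, table → 0); rule it out.
Only (d) survives; checking it on all 16 rows confirms it matches F.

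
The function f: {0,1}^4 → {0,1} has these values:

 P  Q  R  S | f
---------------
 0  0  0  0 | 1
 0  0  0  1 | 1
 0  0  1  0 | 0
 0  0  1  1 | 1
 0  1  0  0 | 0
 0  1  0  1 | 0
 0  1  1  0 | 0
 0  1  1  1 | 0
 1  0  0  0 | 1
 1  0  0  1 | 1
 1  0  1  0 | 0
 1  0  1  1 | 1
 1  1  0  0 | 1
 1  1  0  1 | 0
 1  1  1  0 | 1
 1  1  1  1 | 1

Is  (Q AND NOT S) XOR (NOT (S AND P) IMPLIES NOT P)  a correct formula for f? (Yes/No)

No

Evaluate (Q AND NOT S) XOR (NOT (S AND P) IMPLIES NOT P) on each row and compare to f:
  P=0, Q=0, R=0, S=0: formula gives 1, f = 1 ✓
  P=0, Q=0, R=0, S=1: formula gives 1, f = 1 ✓
  P=0, Q=0, R=1, S=0: formula gives 1, but f = 0 ✗
A single disagreement suffices: at (0,0,1,0) they differ, so the formula does not compute f.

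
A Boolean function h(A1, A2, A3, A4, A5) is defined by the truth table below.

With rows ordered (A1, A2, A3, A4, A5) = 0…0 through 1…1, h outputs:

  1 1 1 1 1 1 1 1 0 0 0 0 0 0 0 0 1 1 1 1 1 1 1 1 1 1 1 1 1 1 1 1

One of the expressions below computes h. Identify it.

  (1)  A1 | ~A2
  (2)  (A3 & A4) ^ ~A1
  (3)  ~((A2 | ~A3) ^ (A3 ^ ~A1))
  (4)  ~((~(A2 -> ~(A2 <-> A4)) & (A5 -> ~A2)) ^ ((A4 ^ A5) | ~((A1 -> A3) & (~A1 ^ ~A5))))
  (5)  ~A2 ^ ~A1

(2) fails at (0,0,1,1,0): the formula yields 0, h is 1.
(3) fails at (0,1,0,0,0): the formula yields 1, h is 0.
(4) fails at (0,0,0,0,0): the formula yields 0, h is 1.
(5) fails at (0,0,0,0,0): the formula yields 0, h is 1.
That leaves (1). Evaluating it on every row reproduces the table of h exactly.

1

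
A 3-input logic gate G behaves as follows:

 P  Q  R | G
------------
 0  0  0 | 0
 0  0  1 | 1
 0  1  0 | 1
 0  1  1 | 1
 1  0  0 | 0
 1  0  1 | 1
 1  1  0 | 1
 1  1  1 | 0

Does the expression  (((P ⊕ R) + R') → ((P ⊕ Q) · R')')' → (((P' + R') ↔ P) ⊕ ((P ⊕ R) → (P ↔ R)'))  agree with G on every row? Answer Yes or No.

No

Evaluate (((P ⊕ R) + R') → ((P ⊕ Q) · R')')' → (((P' + R') ↔ P) ⊕ ((P ⊕ R) → (P ↔ R)')) on each row and compare to G:
  P=0, Q=0, R=0: formula gives 1, but G = 0 ✗
A single disagreement suffices: at (0,0,0) they differ, so the formula does not compute G.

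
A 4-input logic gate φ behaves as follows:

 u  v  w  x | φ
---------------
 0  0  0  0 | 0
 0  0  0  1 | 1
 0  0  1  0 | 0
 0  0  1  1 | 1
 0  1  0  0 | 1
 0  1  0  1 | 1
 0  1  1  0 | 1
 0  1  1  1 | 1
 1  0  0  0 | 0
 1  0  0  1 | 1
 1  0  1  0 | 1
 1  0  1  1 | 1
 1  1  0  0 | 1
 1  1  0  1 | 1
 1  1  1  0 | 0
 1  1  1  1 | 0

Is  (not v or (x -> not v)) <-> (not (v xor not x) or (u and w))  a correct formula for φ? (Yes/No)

No

Test each input against both φ and the formula:
  u=0, v=0, w=0, x=0: formula gives 0, φ = 0 ✓
  u=0, v=0, w=0, x=1: formula gives 1, φ = 1 ✓
  u=0, v=0, w=1, x=0: formula gives 0, φ = 0 ✓
  u=0, v=0, w=1, x=1: formula gives 1, φ = 1 ✓
  …
  u=1, v=1, w=1, x=0: formula gives 1, but φ = 0 ✗
Row (1,1,1,0) is a counterexample, so the formula is not equivalent to φ.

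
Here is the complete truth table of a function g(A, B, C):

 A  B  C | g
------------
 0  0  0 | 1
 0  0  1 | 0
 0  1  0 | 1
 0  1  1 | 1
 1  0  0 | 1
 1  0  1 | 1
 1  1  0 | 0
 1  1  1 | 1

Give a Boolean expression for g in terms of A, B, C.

There are just 2 zero rows: (0,0,1), (1,1,0). Their minterms are ¬A·¬B·C, A·B·¬C; the OR of those covers precisely the 0-outputs, and negating it yields g.

g(A, B, C) = NOT (((NOT A AND NOT B) AND C) OR ((A AND B) AND NOT C))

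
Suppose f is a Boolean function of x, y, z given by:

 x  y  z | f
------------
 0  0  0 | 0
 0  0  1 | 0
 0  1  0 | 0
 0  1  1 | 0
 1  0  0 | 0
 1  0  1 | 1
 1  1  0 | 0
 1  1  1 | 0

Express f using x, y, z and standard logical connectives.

f(x, y, z) = (x and not y) and z

Only row (1,0,1) gives 1. That row's minterm x·¬y·z is f directly.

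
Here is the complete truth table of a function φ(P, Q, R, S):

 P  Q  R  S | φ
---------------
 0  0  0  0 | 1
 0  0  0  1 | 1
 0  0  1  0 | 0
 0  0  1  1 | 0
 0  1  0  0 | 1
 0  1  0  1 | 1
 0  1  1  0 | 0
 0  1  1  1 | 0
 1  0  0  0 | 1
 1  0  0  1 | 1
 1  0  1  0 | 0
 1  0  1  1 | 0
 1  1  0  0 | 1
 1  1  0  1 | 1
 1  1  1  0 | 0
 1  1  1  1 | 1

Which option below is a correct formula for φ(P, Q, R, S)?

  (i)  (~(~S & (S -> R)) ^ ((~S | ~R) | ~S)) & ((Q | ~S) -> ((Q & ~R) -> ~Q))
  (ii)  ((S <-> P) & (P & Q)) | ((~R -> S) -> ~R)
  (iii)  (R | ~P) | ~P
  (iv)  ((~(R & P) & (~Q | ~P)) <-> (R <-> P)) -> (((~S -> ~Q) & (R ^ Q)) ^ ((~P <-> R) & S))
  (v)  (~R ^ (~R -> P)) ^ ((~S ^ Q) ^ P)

(i) disagrees with φ on (0,0,0,1) (formula → 0, table → 1); rule it out.
(iii) disagrees with φ on (0,0,1,0) (formula → 1, table → 0); rule it out.
(iv) disagrees with φ on (0,0,0,0) (formula → 0, table → 1); rule it out.
(v) disagrees with φ on (0,0,0,0) (formula → 0, table → 1); rule it out.
(ii) is the remaining candidate, and it agrees with φ on all 16 inputs.

ii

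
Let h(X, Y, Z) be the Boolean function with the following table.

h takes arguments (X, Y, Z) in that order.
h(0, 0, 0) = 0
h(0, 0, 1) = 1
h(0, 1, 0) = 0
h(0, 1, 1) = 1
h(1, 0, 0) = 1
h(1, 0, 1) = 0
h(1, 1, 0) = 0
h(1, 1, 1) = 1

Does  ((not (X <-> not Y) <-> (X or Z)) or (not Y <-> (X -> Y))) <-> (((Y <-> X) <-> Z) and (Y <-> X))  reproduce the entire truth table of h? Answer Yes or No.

No

Test each input against both h and the formula:
  X=0, Y=0, Z=0: formula gives 0, h = 0 ✓
  X=0, Y=0, Z=1: formula gives 1, h = 1 ✓
  X=0, Y=1, Z=0: formula gives 0, h = 0 ✓
  X=0, Y=1, Z=1: formula gives 1, h = 1 ✓
  X=1, Y=0, Z=0: formula gives 1, h = 1 ✓
  X=1, Y=0, Z=1: formula gives 1, but h = 0 ✗
Since they disagree at (1,0,1), the expression is not a correct formula for h.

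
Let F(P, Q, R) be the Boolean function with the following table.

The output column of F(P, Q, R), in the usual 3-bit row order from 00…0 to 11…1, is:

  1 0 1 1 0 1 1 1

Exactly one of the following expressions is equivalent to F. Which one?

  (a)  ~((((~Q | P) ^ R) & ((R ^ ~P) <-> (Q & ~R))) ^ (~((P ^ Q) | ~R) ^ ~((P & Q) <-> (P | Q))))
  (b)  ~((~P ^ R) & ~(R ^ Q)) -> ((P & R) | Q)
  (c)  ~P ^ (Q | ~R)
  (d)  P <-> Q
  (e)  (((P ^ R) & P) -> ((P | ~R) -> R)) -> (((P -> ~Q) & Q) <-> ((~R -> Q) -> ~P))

b

(a) fails at (0,1,0): the formula yields 0, F is 1.
(c) fails at (0,0,0): the formula yields 0, F is 1.
(d) fails at (0,0,1): the formula yields 1, F is 0.
(e) fails at (0,0,0): the formula yields 0, F is 1.
Only (b) survives; checking it on all 8 rows confirms it matches F.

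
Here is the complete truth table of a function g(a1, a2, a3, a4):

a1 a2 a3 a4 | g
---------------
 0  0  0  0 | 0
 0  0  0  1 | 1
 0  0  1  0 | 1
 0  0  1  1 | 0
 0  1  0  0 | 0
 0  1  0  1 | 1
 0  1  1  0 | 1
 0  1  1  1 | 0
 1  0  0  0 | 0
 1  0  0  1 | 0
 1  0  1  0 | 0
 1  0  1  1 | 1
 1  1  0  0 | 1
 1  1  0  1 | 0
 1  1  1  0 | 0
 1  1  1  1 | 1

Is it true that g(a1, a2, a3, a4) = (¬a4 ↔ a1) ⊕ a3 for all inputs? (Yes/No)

No

Evaluate (¬a4 ↔ a1) ⊕ a3 on each row and compare to g:
  a1=0, a2=0, a3=0, a4=0: formula gives 0, g = 0 ✓
  a1=0, a2=0, a3=0, a4=1: formula gives 1, g = 1 ✓
  a1=0, a2=0, a3=1, a4=0: formula gives 1, g = 1 ✓
  a1=0, a2=0, a3=1, a4=1: formula gives 0, g = 0 ✓
  …
  a1=1, a2=0, a3=0, a4=0: formula gives 1, but g = 0 ✗
Row (1,0,0,0) is a counterexample, so the formula is not equivalent to g.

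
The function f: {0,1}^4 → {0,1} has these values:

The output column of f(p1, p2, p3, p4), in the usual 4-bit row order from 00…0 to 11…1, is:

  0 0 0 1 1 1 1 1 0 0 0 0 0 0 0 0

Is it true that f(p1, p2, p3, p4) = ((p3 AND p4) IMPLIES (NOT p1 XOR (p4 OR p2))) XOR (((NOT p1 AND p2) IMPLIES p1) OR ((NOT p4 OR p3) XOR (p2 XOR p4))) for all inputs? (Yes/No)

Evaluate ((p3 AND p4) IMPLIES (NOT p1 XOR (p4 OR p2))) XOR (((NOT p1 AND p2) IMPLIES p1) OR ((NOT p4 OR p3) XOR (p2 XOR p4))) on each row and compare to f:
  p1=0, p2=0, p3=0, p4=0: formula gives 0, f = 0 ✓
  p1=0, p2=0, p3=0, p4=1: formula gives 0, f = 0 ✓
  p1=0, p2=0, p3=1, p4=0: formula gives 0, f = 0 ✓
  p1=0, p2=0, p3=1, p4=1: formula gives 1, f = 1 ✓
  …and likewise for the remaining 12 rows.
No disagreement on any input; they are logically equivalent.

Yes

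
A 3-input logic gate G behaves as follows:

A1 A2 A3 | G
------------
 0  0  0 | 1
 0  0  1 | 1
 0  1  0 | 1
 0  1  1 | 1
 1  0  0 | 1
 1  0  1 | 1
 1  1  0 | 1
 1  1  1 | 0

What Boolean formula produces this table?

G(A1, A2, A3) = not ((A1 and A2) and A3)

The output is 0 only when every input is 1 — NAND of all inputs.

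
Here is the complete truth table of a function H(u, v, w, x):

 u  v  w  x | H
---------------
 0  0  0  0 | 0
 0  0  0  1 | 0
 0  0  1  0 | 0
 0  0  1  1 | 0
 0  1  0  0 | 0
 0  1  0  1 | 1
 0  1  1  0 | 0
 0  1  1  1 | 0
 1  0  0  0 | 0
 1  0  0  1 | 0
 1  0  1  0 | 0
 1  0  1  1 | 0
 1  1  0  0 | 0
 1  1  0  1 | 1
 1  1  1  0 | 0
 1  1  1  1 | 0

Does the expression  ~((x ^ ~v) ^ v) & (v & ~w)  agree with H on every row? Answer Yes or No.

Check the formula against H row by row:
  u=0, v=0, w=0, x=0: formula gives 0, H = 0 ✓
  u=0, v=0, w=0, x=1: formula gives 0, H = 0 ✓
  u=0, v=0, w=1, x=0: formula gives 0, H = 0 ✓
  u=0, v=0, w=1, x=1: formula gives 0, H = 0 ✓
  … (the remaining 12 rows also agree.)
All 16 rows match — the expression computes H exactly.

Yes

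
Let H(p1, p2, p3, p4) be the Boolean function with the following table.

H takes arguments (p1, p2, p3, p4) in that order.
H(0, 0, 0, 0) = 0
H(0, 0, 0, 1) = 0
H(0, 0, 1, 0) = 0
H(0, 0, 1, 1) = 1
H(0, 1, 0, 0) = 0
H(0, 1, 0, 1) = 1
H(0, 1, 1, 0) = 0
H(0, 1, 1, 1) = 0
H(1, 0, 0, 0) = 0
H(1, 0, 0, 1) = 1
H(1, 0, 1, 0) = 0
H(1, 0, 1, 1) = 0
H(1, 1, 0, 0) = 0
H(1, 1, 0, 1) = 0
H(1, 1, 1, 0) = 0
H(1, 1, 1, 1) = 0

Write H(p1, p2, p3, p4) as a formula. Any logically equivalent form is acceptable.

H(p1, p2, p3, p4) = ((((NOT p1 AND NOT p2) AND p3) AND p4) OR (((NOT p1 AND p2) AND NOT p3) AND p4)) OR (((p1 AND NOT p2) AND NOT p3) AND p4)

The 1-rows are (0,0,1,1), (0,1,0,1), (1,0,0,1). Each contributes one minterm — ¬p1·¬p2·p3·p4; ¬p1·p2·¬p3·p4; p1·¬p2·¬p3·p4 — and their disjunction is a sum-of-products form of H.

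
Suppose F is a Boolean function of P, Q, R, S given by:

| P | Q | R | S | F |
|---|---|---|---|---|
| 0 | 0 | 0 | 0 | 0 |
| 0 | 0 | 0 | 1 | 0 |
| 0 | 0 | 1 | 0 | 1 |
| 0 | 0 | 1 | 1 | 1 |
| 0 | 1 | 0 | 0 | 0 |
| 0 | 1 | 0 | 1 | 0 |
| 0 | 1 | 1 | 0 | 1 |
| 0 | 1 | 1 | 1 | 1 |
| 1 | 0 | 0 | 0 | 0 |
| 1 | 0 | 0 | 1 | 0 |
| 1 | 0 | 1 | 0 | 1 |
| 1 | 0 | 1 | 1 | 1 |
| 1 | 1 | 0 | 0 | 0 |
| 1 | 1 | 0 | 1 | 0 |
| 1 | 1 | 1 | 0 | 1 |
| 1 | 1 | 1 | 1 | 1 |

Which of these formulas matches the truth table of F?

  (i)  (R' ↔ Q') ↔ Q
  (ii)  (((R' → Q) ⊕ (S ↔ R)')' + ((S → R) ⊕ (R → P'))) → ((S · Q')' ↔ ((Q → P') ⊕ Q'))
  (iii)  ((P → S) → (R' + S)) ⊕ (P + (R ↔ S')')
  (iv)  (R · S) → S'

(ii): at (0,0,0,1) it gives 1, but F = 0 — eliminated.
(iii): at (0,0,0,1) it gives 1, but F = 0 — eliminated.
(iv): at (0,0,0,0) it gives 1, but F = 0 — eliminated.
(i) is the remaining candidate, and it agrees with F on all 16 inputs.

i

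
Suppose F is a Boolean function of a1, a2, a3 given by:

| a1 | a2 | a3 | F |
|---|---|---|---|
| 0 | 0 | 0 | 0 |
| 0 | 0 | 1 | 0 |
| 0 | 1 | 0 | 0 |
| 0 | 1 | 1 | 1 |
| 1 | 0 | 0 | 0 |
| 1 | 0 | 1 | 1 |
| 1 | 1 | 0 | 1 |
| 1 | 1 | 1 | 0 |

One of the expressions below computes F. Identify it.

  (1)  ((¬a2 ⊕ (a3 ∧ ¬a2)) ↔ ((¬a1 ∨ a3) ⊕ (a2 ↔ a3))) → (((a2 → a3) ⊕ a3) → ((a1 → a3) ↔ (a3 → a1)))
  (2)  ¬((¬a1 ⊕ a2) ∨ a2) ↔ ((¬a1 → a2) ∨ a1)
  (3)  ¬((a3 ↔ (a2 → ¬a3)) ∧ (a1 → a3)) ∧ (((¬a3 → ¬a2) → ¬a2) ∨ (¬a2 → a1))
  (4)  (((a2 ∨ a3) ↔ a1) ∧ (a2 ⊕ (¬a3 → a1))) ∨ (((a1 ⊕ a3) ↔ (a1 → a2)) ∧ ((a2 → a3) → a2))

(1) disagrees with F on (0,0,0) (formula → 1, table → 0); rule it out.
(2) disagrees with F on (0,0,0) (formula → 1, table → 0); rule it out.
(3) disagrees with F on (0,0,0) (formula → 1, table → 0); rule it out.
(4) is the remaining candidate, and it agrees with F on all 8 inputs.

4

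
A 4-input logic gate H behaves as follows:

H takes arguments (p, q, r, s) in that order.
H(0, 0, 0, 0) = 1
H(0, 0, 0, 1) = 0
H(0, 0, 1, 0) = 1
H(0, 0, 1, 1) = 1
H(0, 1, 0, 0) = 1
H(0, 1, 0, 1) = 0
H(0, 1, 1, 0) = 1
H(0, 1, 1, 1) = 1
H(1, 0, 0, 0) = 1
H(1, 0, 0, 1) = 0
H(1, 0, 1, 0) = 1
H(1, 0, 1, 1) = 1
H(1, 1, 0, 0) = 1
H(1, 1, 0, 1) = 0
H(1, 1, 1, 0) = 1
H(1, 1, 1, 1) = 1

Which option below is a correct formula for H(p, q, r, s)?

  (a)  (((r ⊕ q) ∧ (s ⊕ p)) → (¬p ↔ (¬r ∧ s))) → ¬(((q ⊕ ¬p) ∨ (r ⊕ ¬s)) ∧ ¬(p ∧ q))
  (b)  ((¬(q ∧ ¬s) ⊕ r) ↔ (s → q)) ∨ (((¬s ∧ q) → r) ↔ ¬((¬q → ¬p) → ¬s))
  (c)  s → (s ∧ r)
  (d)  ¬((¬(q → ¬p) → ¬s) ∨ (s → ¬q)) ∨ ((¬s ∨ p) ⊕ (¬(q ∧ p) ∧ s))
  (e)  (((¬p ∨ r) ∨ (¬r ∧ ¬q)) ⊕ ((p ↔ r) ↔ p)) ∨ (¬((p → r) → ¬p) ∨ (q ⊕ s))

c

(a): at (0,0,0,0) it gives 0, but H = 1 — eliminated.
(b): at (0,0,0,1) it gives 1, but H = 0 — eliminated.
(d): at (0,0,0,1) it gives 1, but H = 0 — eliminated.
(e): at (0,0,0,1) it gives 1, but H = 0 — eliminated.
(c) is the remaining candidate, and it agrees with H on all 16 inputs.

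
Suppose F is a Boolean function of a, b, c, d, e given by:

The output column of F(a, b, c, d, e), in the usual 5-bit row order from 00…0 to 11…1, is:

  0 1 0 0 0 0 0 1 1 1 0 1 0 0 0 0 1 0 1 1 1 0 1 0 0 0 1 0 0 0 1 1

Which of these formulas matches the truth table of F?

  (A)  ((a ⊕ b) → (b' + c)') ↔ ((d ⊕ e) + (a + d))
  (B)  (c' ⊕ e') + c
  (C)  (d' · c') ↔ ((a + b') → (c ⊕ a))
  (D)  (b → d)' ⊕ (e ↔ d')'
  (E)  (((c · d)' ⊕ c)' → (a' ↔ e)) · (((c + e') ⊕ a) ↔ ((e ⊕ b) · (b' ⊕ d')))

(A) disagrees with F on (0,0,0,1,0) (formula → 1, table → 0); rule it out.
(B) disagrees with F on (0,0,0,1,1) (formula → 1, table → 0); rule it out.
(C) disagrees with F on (0,0,0,0,1) (formula → 0, table → 1); rule it out.
(D) disagrees with F on (0,0,0,0,0) (formula → 1, table → 0); rule it out.
That leaves (E). Evaluating it on every row reproduces the table of F exactly.

E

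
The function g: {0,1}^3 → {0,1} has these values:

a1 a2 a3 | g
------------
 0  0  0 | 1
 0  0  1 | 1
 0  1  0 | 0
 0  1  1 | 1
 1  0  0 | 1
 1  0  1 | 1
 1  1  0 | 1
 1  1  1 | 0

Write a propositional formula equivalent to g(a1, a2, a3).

The 0-rows are (0,1,0), (1,1,1). Take each as a conjunction (¬a1·a2·¬a3, a1·a2·a3), form their disjunction, and complement — that gives a formula that is 1 everywhere g is.

g(a1, a2, a3) = not (((not a1 and a2) and not a3) or ((a1 and a2) and a3))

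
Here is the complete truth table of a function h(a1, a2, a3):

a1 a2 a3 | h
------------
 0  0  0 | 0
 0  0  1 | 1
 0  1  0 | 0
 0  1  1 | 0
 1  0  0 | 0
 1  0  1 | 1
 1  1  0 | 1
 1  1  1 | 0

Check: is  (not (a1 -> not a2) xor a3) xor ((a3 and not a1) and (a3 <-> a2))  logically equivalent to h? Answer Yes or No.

Yes

Test each input against both h and the formula:
  a1=0, a2=0, a3=0: formula gives 0, h = 0 ✓
  a1=0, a2=0, a3=1: formula gives 1, h = 1 ✓
  a1=0, a2=1, a3=0: formula gives 0, h = 0 ✓
  a1=0, a2=1, a3=1: formula gives 0, h = 0 ✓
  a1=1, a2=0, a3=0: formula gives 0, h = 0 ✓
  …and likewise for the remaining 3 rows.
All 8 rows match — the expression computes h exactly.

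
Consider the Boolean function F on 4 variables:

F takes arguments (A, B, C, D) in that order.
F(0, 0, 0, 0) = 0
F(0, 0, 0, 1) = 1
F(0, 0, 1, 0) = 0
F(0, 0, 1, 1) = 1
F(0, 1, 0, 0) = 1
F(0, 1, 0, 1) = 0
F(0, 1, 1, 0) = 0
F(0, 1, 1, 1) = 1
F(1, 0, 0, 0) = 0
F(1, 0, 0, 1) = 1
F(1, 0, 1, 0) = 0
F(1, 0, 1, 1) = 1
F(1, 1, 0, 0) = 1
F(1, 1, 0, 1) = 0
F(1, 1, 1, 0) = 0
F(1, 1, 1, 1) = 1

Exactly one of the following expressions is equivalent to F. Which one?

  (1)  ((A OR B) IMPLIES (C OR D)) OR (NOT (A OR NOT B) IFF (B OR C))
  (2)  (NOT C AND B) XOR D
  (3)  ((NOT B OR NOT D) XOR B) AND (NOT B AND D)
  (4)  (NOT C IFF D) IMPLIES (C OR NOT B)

(1): at (0,0,0,0) it gives 1, but F = 0 — eliminated.
(3): at (0,1,0,0) it gives 0, but F = 1 — eliminated.
(4): at (0,0,0,0) it gives 1, but F = 0 — eliminated.
(2) is the remaining candidate, and it agrees with F on all 16 inputs.

2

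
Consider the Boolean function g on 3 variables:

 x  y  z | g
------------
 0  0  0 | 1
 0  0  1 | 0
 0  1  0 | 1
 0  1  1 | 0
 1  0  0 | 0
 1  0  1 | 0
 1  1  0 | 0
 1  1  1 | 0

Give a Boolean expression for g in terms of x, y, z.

g(x, y, z) = ((¬x ∧ ¬y) ∧ ¬z) ∨ ((¬x ∧ y) ∧ ¬z)

Collect the rows where g=1 — (0,0,0), (0,1,0) — and write one minterm per row: ¬x·¬y·¬z, ¬x·y·¬z. Their union (logical OR) reproduces the table exactly.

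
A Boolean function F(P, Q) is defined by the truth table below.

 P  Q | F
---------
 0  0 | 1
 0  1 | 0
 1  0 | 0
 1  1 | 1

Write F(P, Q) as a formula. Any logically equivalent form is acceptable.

F(P, Q) = NOT (P XOR Q)

The output is 1 exactly when an even number of inputs are 1 — the complement of 2-way XOR.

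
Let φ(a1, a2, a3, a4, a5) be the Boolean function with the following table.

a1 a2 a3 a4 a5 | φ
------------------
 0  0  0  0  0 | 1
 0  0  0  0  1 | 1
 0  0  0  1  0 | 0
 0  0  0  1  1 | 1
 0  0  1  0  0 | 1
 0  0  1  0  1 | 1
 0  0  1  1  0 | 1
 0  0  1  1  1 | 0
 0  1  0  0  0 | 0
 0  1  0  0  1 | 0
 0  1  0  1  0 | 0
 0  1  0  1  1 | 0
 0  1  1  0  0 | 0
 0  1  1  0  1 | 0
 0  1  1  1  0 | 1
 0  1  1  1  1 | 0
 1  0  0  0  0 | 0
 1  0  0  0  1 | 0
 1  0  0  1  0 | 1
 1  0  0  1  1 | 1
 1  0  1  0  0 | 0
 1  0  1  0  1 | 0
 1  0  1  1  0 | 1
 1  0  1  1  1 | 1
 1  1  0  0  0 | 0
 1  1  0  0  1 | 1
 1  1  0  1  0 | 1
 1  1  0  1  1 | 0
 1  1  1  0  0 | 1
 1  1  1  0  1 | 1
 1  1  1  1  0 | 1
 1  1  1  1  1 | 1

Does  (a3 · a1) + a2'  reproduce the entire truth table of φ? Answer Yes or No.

No

Evaluate (a3 · a1) + a2' on each row and compare to φ:
  a1=0, a2=0, a3=0, a4=0, a5=0: formula gives 1, φ = 1 ✓
  a1=0, a2=0, a3=0, a4=0, a5=1: formula gives 1, φ = 1 ✓
  a1=0, a2=0, a3=0, a4=1, a5=0: formula gives 1, but φ = 0 ✗
A single disagreement suffices: at (0,0,0,1,0) they differ, so the formula does not compute φ.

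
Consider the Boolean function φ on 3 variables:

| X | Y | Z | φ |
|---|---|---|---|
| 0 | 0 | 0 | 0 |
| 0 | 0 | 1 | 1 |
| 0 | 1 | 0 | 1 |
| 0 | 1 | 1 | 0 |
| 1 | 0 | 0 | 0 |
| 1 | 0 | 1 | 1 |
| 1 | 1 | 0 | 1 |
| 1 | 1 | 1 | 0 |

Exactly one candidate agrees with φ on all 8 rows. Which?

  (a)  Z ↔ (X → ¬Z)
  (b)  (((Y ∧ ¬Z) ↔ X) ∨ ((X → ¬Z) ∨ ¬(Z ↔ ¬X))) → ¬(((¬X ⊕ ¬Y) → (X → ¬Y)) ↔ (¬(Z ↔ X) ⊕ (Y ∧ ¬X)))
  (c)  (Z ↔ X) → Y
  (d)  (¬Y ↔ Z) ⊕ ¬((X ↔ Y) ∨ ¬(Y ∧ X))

d

(a) fails at (0,1,0): the formula yields 0, φ is 1.
(b) fails at (0,0,0): the formula yields 1, φ is 0.
(c) fails at (0,1,1): the formula yields 1, φ is 0.
Only (d) survives; checking it on all 8 rows confirms it matches φ.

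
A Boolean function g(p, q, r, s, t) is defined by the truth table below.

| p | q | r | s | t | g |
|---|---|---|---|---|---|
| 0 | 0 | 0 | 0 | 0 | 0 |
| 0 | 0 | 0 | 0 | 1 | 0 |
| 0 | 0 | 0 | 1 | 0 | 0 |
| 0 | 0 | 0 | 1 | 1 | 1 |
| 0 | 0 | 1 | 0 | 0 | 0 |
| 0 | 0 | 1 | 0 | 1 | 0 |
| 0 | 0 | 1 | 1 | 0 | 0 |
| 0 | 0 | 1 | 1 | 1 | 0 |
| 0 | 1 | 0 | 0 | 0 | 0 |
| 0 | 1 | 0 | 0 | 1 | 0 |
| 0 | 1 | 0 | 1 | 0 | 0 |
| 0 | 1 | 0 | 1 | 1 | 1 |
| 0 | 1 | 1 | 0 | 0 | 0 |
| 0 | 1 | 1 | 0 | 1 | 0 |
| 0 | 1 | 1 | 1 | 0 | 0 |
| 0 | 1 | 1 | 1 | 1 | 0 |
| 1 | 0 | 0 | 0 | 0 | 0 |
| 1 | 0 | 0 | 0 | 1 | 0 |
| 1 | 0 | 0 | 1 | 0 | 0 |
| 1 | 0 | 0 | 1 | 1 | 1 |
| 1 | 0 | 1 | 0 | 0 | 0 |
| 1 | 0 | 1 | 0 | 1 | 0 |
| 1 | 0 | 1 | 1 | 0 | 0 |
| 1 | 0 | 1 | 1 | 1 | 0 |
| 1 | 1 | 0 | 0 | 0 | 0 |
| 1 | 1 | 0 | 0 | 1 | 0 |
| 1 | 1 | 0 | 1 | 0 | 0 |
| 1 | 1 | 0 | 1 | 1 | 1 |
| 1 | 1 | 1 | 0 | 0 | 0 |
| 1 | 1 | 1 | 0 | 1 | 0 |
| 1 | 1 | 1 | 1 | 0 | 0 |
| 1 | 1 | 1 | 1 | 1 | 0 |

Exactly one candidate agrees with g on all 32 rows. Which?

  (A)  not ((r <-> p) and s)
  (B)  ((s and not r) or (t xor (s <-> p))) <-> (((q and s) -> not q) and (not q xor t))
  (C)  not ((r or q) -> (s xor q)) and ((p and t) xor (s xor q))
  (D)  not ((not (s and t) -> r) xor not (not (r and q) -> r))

D

(A) fails at (0,0,0,0,0): the formula yields 1, g is 0.
(B) fails at (0,0,0,0,0): the formula yields 1, g is 0.
(C) fails at (0,0,0,1,1): the formula yields 0, g is 1.
That leaves (D). Evaluating it on every row reproduces the table of g exactly.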